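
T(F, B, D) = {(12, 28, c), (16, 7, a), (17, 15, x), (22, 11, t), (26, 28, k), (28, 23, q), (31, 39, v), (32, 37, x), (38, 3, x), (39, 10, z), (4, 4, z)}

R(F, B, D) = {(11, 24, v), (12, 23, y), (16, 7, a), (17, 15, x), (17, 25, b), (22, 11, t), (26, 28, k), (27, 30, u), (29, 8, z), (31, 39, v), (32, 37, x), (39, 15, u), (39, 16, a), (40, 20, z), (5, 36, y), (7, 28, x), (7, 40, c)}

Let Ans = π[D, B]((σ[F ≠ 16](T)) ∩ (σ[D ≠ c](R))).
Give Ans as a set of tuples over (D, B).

{(k, 28), (t, 11), (v, 39), (x, 15), (x, 37)}

Apply σ_{F ≠ 16}; surviving tuples: {(12, 28, c), (17, 15, x), (22, 11, t), (26, 28, k), (28, 23, q), (31, 39, v), (32, 37, x), (38, 3, x), (39, 10, z), (4, 4, z)}
Apply σ_{D ≠ c}; surviving tuples: {(11, 24, v), (12, 23, y), (16, 7, a), (17, 15, x), (17, 25, b), (22, 11, t), (26, 28, k), (27, 30, u), (29, 8, z), (31, 39, v), (32, 37, x), (39, 15, u), (39, 16, a), (40, 20, z), (5, 36, y), (7, 28, x)}
Set intersection of the two operands is {(17, 15, x), (22, 11, t), (26, 28, k), (31, 39, v), (32, 37, x)}.
π_{D, B} gives {(k, 28), (t, 11), (v, 39), (x, 15), (x, 37)}.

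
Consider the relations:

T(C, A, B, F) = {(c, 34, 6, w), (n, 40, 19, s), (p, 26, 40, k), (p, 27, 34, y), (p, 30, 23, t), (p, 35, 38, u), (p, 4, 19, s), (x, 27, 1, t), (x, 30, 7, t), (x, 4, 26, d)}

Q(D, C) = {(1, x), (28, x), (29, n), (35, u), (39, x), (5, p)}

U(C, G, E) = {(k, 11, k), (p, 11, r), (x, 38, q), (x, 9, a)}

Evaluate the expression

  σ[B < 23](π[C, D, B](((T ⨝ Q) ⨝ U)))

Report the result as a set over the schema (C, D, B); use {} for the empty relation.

Natural join on C: {(n, 40, 19, s, 29), (p, 26, 40, k, 5), (p, 27, 34, y, 5), (p, 30, 23, t, 5), (p, 35, 38, u, 5), (p, 4, 19, s, 5), (x, 27, 1, t, 1), (x, 27, 1, t, 28), (x, 27, 1, t, 39), (x, 30, 7, t, 1), (x, 30, 7, t, 28), (x, 30, 7, t, 39), (x, 4, 26, d, 1), (x, 4, 26, d, 28), (x, 4, 26, d, 39)}
Natural join on C: {(p, 26, 40, k, 5, 11, r), (p, 27, 34, y, 5, 11, r), (p, 30, 23, t, 5, 11, r), (p, 35, 38, u, 5, 11, r), (p, 4, 19, s, 5, 11, r), (x, 27, 1, t, 1, 38, q), (x, 27, 1, t, 1, 9, a), (x, 27, 1, t, 28, 38, q), (x, 27, 1, t, 28, 9, a), (x, 27, 1, t, 39, 38, q), (x, 27, 1, t, 39, 9, a), (x, 30, 7, t, 1, 38, q), (x, 30, 7, t, 1, 9, a), (x, 30, 7, t, 28, 38, q), (x, 30, 7, t, 28, 9, a), (x, 30, 7, t, 39, 38, q), (x, 30, 7, t, 39, 9, a), (x, 4, 26, d, 1, 38, q), (x, 4, 26, d, 1, 9, a), (x, 4, 26, d, 28, 38, q), (x, 4, 26, d, 28, 9, a), (x, 4, 26, d, 39, 38, q), (x, 4, 26, d, 39, 9, a)}
π[C, D, B]: project onto (C, D, B) (9 duplicate(s) eliminated) → {(p, 5, 19), (p, 5, 23), (p, 5, 34), (p, 5, 38), (p, 5, 40), (x, 1, 1), (x, 1, 26), (x, 1, 7), (x, 28, 1), (x, 28, 26), (x, 28, 7), (x, 39, 1), (x, 39, 26), (x, 39, 7)}
Apply σ_{B < 23}; surviving tuples: {(p, 5, 19), (x, 1, 1), (x, 1, 7), (x, 28, 1), (x, 28, 7), (x, 39, 1), (x, 39, 7)}

{(p, 5, 19), (x, 1, 1), (x, 1, 7), (x, 28, 1), (x, 28, 7), (x, 39, 1), (x, 39, 7)}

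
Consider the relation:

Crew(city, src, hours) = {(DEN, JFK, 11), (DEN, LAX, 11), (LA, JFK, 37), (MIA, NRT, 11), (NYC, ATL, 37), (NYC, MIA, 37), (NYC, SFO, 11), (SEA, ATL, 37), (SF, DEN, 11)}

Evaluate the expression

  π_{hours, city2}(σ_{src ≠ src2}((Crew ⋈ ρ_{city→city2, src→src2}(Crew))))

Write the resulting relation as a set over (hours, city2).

ρ[city→city2, src→src2]: schema becomes (city2, src2, hours); tuples unchanged.
Joining Crew and ρ_{city→city2, src→src2}(Crew) on hours yields {(DEN, JFK, 11, DEN, JFK), (DEN, JFK, 11, DEN, LAX), (DEN, JFK, 11, MIA, NRT), (DEN, JFK, 11, NYC, SFO), (DEN, JFK, 11, SF, DEN), (DEN, LAX, 11, DEN, JFK), (DEN, LAX, 11, DEN, LAX), (DEN, LAX, 11, MIA, NRT), (DEN, LAX, 11, NYC, SFO), (DEN, LAX, 11, SF, DEN), (LA, JFK, 37, LA, JFK), (LA, JFK, 37, NYC, ATL), (LA, JFK, 37, NYC, MIA), (LA, JFK, 37, SEA, ATL), (MIA, NRT, 11, DEN, JFK), (MIA, NRT, 11, DEN, LAX), (MIA, NRT, 11, MIA, NRT), (MIA, NRT, 11, NYC, SFO), (MIA, NRT, 11, SF, DEN), (NYC, ATL, 37, LA, JFK), (NYC, ATL, 37, NYC, ATL), (NYC, ATL, 37, NYC, MIA), (NYC, ATL, 37, SEA, ATL), (NYC, MIA, 37, LA, JFK), (NYC, MIA, 37, NYC, ATL), (NYC, MIA, 37, NYC, MIA), (NYC, MIA, 37, SEA, ATL), (NYC, SFO, 11, DEN, JFK), (NYC, SFO, 11, DEN, LAX), (NYC, SFO, 11, MIA, NRT), (NYC, SFO, 11, NYC, SFO), (NYC, SFO, 11, SF, DEN), (SEA, ATL, 37, LA, JFK), (SEA, ATL, 37, NYC, ATL), (SEA, ATL, 37, NYC, MIA), (SEA, ATL, 37, SEA, ATL), (SF, DEN, 11, DEN, JFK), (SF, DEN, 11, DEN, LAX), (SF, DEN, 11, MIA, NRT), (SF, DEN, 11, NYC, SFO), (SF, DEN, 11, SF, DEN)}.
σ[src ≠ src2]: keep tuples satisfying src ≠ src2 → {(DEN, JFK, 11, DEN, LAX), (DEN, JFK, 11, MIA, NRT), (DEN, JFK, 11, NYC, SFO), (DEN, JFK, 11, SF, DEN), (DEN, LAX, 11, DEN, JFK), (DEN, LAX, 11, MIA, NRT), (DEN, LAX, 11, NYC, SFO), (DEN, LAX, 11, SF, DEN), (LA, JFK, 37, NYC, ATL), (LA, JFK, 37, NYC, MIA), (LA, JFK, 37, SEA, ATL), (MIA, NRT, 11, DEN, JFK), (MIA, NRT, 11, DEN, LAX), (MIA, NRT, 11, NYC, SFO), (MIA, NRT, 11, SF, DEN), (NYC, ATL, 37, LA, JFK), (NYC, ATL, 37, NYC, MIA), (NYC, MIA, 37, LA, JFK), (NYC, MIA, 37, NYC, ATL), (NYC, MIA, 37, SEA, ATL), (NYC, SFO, 11, DEN, JFK), (NYC, SFO, 11, DEN, LAX), (NYC, SFO, 11, MIA, NRT), (NYC, SFO, 11, SF, DEN), (SEA, ATL, 37, LA, JFK), (SEA, ATL, 37, NYC, MIA), (SF, DEN, 11, DEN, JFK), (SF, DEN, 11, DEN, LAX), (SF, DEN, 11, MIA, NRT), (SF, DEN, 11, NYC, SFO)}
π_{hours, city2} gives {(11, DEN), (11, MIA), (11, NYC), (11, SF), (37, LA), (37, NYC), (37, SEA)} (23 duplicate(s) eliminated).

{(11, DEN), (11, MIA), (11, NYC), (11, SF), (37, LA), (37, NYC), (37, SEA)}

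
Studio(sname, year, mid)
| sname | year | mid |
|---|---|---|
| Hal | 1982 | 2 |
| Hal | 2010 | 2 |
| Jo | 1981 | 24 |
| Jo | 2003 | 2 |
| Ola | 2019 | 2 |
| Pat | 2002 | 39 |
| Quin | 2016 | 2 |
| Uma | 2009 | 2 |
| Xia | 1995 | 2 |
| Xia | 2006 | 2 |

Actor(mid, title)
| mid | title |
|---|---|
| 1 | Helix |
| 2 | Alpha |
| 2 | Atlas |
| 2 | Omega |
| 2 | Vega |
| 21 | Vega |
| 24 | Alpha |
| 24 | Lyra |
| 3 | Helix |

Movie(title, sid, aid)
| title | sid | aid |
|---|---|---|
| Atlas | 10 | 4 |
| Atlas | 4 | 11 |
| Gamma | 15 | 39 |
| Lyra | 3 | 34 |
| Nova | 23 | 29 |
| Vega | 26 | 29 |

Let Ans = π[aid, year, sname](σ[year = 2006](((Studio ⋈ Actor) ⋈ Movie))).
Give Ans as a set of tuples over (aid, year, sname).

Joining Studio and Actor on mid yields {(Hal, 1982, 2, Alpha), (Hal, 1982, 2, Atlas), (Hal, 1982, 2, Omega), (Hal, 1982, 2, Vega), (Hal, 2010, 2, Alpha), (Hal, 2010, 2, Atlas), (Hal, 2010, 2, Omega), (Hal, 2010, 2, Vega), (Jo, 1981, 24, Alpha), (Jo, 1981, 24, Lyra), (Jo, 2003, 2, Alpha), (Jo, 2003, 2, Atlas), (Jo, 2003, 2, Omega), (Jo, 2003, 2, Vega), (Ola, 2019, 2, Alpha), (Ola, 2019, 2, Atlas), (Ola, 2019, 2, Omega), (Ola, 2019, 2, Vega), (Quin, 2016, 2, Alpha), (Quin, 2016, 2, Atlas), (Quin, 2016, 2, Omega), (Quin, 2016, 2, Vega), (Uma, 2009, 2, Alpha), (Uma, 2009, 2, Atlas), (Uma, 2009, 2, Omega), (Uma, 2009, 2, Vega), (Xia, 1995, 2, Alpha), (Xia, 1995, 2, Atlas), (Xia, 1995, 2, Omega), (Xia, 1995, 2, Vega), (Xia, 2006, 2, Alpha), (Xia, 2006, 2, Atlas), (Xia, 2006, 2, Omega), (Xia, 2006, 2, Vega)}.
Joining (Studio ⋈ Actor) and Movie on title yields {(Hal, 1982, 2, Atlas, 10, 4), (Hal, 1982, 2, Atlas, 4, 11), (Hal, 1982, 2, Vega, 26, 29), (Hal, 2010, 2, Atlas, 10, 4), (Hal, 2010, 2, Atlas, 4, 11), (Hal, 2010, 2, Vega, 26, 29), (Jo, 1981, 24, Lyra, 3, 34), (Jo, 2003, 2, Atlas, 10, 4), (Jo, 2003, 2, Atlas, 4, 11), (Jo, 2003, 2, Vega, 26, 29), (Ola, 2019, 2, Atlas, 10, 4), (Ola, 2019, 2, Atlas, 4, 11), (Ola, 2019, 2, Vega, 26, 29), (Quin, 2016, 2, Atlas, 10, 4), (Quin, 2016, 2, Atlas, 4, 11), (Quin, 2016, 2, Vega, 26, 29), (Uma, 2009, 2, Atlas, 10, 4), (Uma, 2009, 2, Atlas, 4, 11), (Uma, 2009, 2, Vega, 26, 29), (Xia, 1995, 2, Atlas, 10, 4), (Xia, 1995, 2, Atlas, 4, 11), (Xia, 1995, 2, Vega, 26, 29), (Xia, 2006, 2, Atlas, 10, 4), (Xia, 2006, 2, Atlas, 4, 11), (Xia, 2006, 2, Vega, 26, 29)}.
Apply σ_{year = 2006}; surviving tuples: {(Xia, 2006, 2, Atlas, 10, 4), (Xia, 2006, 2, Atlas, 4, 11), (Xia, 2006, 2, Vega, 26, 29)}
Projecting to aid, year, sname: {(11, 2006, Xia), (29, 2006, Xia), (4, 2006, Xia)}

{(11, 2006, Xia), (29, 2006, Xia), (4, 2006, Xia)}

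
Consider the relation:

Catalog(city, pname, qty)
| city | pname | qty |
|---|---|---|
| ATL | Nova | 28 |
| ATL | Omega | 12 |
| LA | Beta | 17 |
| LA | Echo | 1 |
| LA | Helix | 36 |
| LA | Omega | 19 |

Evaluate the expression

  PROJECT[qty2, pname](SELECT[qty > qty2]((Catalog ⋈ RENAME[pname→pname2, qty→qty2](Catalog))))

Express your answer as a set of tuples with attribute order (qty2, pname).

{(1, Beta), (1, Helix), (1, Omega), (12, Nova), (17, Helix), (17, Omega), (19, Helix)}

ρ[pname→pname2, qty→qty2]: schema becomes (city, pname2, qty2); tuples unchanged.
Natural join on city: {(ATL, Nova, 28, Nova, 28), (ATL, Nova, 28, Omega, 12), (ATL, Omega, 12, Nova, 28), (ATL, Omega, 12, Omega, 12), (LA, Beta, 17, Beta, 17), (LA, Beta, 17, Echo, 1), (LA, Beta, 17, Helix, 36), (LA, Beta, 17, Omega, 19), (LA, Echo, 1, Beta, 17), (LA, Echo, 1, Echo, 1), (LA, Echo, 1, Helix, 36), (LA, Echo, 1, Omega, 19), (LA, Helix, 36, Beta, 17), (LA, Helix, 36, Echo, 1), (LA, Helix, 36, Helix, 36), (LA, Helix, 36, Omega, 19), (LA, Omega, 19, Beta, 17), (LA, Omega, 19, Echo, 1), (LA, Omega, 19, Helix, 36), (LA, Omega, 19, Omega, 19)}
Apply σ_{qty > qty2}; surviving tuples: {(ATL, Nova, 28, Omega, 12), (LA, Beta, 17, Echo, 1), (LA, Helix, 36, Beta, 17), (LA, Helix, 36, Echo, 1), (LA, Helix, 36, Omega, 19), (LA, Omega, 19, Beta, 17), (LA, Omega, 19, Echo, 1)}
π[qty2, pname]: project onto (qty2, pname) → {(1, Beta), (1, Helix), (1, Omega), (12, Nova), (17, Helix), (17, Omega), (19, Helix)}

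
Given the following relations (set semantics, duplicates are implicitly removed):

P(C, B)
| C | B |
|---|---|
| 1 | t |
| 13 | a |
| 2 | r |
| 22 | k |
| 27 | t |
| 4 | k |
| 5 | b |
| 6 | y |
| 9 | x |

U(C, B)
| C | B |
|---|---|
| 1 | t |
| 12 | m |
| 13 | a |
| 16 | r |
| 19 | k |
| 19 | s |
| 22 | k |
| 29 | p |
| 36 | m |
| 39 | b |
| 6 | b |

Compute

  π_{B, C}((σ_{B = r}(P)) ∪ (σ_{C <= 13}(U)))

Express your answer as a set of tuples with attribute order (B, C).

{(a, 13), (b, 6), (m, 12), (r, 2), (t, 1)}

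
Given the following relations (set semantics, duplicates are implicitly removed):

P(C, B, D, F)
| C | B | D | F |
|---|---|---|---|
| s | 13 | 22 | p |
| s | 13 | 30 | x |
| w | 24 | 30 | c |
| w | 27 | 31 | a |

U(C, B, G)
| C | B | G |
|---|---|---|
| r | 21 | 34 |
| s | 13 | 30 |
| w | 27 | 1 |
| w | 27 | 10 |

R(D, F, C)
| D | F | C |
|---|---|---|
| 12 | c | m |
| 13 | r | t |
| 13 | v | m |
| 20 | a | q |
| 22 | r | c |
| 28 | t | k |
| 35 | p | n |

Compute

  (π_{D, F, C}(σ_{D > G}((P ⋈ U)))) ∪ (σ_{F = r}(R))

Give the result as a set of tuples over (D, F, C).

P ⋈ U (natural join on C, B): {(s, 13, 22, p, 30), (s, 13, 30, x, 30), (w, 27, 31, a, 1), (w, 27, 31, a, 10)}
Selection D > G: {(w, 27, 31, a, 1), (w, 27, 31, a, 10)}
π[D, F, C]: project onto (D, F, C) (1 duplicate(s) eliminated) → {(31, a, w)}
Selection F = r: {(13, r, t), (22, r, c)}
Set union of the two operands is {(13, r, t), (22, r, c), (31, a, w)}.

{(13, r, t), (22, r, c), (31, a, w)}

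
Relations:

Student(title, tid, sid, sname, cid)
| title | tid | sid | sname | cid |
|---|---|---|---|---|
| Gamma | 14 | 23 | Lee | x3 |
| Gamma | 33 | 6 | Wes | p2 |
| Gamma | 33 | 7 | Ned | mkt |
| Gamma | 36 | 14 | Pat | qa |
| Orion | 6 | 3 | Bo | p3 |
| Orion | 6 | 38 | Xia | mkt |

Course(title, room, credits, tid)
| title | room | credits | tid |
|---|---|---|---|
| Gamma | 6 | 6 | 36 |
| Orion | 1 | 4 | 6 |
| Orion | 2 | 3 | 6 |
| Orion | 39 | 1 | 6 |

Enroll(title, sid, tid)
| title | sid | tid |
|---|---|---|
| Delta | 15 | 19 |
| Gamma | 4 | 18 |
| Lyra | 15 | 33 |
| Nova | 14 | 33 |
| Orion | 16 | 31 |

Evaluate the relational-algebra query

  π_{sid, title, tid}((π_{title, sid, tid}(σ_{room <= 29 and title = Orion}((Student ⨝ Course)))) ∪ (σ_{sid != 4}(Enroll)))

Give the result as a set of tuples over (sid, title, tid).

{(14, Nova, 33), (15, Delta, 19), (15, Lyra, 33), (16, Orion, 31), (3, Orion, 6), (38, Orion, 6)}

Natural join on title, tid: {(Gamma, 36, 14, Pat, qa, 6, 6), (Orion, 6, 3, Bo, p3, 1, 4), (Orion, 6, 3, Bo, p3, 2, 3), (Orion, 6, 3, Bo, p3, 39, 1), (Orion, 6, 38, Xia, mkt, 1, 4), (Orion, 6, 38, Xia, mkt, 2, 3), (Orion, 6, 38, Xia, mkt, 39, 1)}
σ[room <= 29 and title = Orion]: keep tuples satisfying room <= 29 and title = Orion → {(Orion, 6, 3, Bo, p3, 1, 4), (Orion, 6, 3, Bo, p3, 2, 3), (Orion, 6, 38, Xia, mkt, 1, 4), (Orion, 6, 38, Xia, mkt, 2, 3)}
π_{title, sid, tid} gives {(Orion, 3, 6), (Orion, 38, 6)} (2 duplicate(s) eliminated).
σ[sid != 4]: keep tuples satisfying sid != 4 → {(Delta, 15, 19), (Lyra, 15, 33), (Nova, 14, 33), (Orion, 16, 31)}
Set union of the two operands is {(Delta, 15, 19), (Lyra, 15, 33), (Nova, 14, 33), (Orion, 16, 31), (Orion, 3, 6), (Orion, 38, 6)}.
π_{sid, title, tid} gives {(14, Nova, 33), (15, Delta, 19), (15, Lyra, 33), (16, Orion, 31), (3, Orion, 6), (38, Orion, 6)}.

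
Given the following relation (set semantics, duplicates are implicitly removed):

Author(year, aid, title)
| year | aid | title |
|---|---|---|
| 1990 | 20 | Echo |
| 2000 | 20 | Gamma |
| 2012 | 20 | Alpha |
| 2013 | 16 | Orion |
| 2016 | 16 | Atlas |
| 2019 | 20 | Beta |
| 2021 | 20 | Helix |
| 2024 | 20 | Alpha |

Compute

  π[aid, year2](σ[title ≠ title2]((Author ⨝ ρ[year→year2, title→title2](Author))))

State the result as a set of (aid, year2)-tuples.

{(16, 2013), (16, 2016), (20, 1990), (20, 2000), (20, 2012), (20, 2019), (20, 2021), (20, 2024)}

ρ[year→year2, title→title2]: schema becomes (year2, aid, title2); tuples unchanged.
Author ⋈ ρ[year→year2, title→title2](Author) (natural join on aid): {(1990, 20, Echo, 1990, Echo), (1990, 20, Echo, 2000, Gamma), (1990, 20, Echo, 2012, Alpha), (1990, 20, Echo, 2019, Beta), (1990, 20, Echo, 2021, Helix), (1990, 20, Echo, 2024, Alpha), (2000, 20, Gamma, 1990, Echo), (2000, 20, Gamma, 2000, Gamma), (2000, 20, Gamma, 2012, Alpha), (2000, 20, Gamma, 2019, Beta), (2000, 20, Gamma, 2021, Helix), (2000, 20, Gamma, 2024, Alpha), (2012, 20, Alpha, 1990, Echo), (2012, 20, Alpha, 2000, Gamma), (2012, 20, Alpha, 2012, Alpha), (2012, 20, Alpha, 2019, Beta), (2012, 20, Alpha, 2021, Helix), (2012, 20, Alpha, 2024, Alpha), (2013, 16, Orion, 2013, Orion), (2013, 16, Orion, 2016, Atlas), (2016, 16, Atlas, 2013, Orion), (2016, 16, Atlas, 2016, Atlas), (2019, 20, Beta, 1990, Echo), (2019, 20, Beta, 2000, Gamma), (2019, 20, Beta, 2012, Alpha), (2019, 20, Beta, 2019, Beta), (2019, 20, Beta, 2021, Helix), (2019, 20, Beta, 2024, Alpha), (2021, 20, Helix, 1990, Echo), (2021, 20, Helix, 2000, Gamma), (2021, 20, Helix, 2012, Alpha), (2021, 20, Helix, 2019, Beta), (2021, 20, Helix, 2021, Helix), (2021, 20, Helix, 2024, Alpha), (2024, 20, Alpha, 1990, Echo), (2024, 20, Alpha, 2000, Gamma), (2024, 20, Alpha, 2012, Alpha), (2024, 20, Alpha, 2019, Beta), (2024, 20, Alpha, 2021, Helix), (2024, 20, Alpha, 2024, Alpha)}
Apply σ_{title ≠ title2}; surviving tuples: {(1990, 20, Echo, 2000, Gamma), (1990, 20, Echo, 2012, Alpha), (1990, 20, Echo, 2019, Beta), (1990, 20, Echo, 2021, Helix), (1990, 20, Echo, 2024, Alpha), (2000, 20, Gamma, 1990, Echo), (2000, 20, Gamma, 2012, Alpha), (2000, 20, Gamma, 2019, Beta), (2000, 20, Gamma, 2021, Helix), (2000, 20, Gamma, 2024, Alpha), (2012, 20, Alpha, 1990, Echo), (2012, 20, Alpha, 2000, Gamma), (2012, 20, Alpha, 2019, Beta), (2012, 20, Alpha, 2021, Helix), (2013, 16, Orion, 2016, Atlas), (2016, 16, Atlas, 2013, Orion), (2019, 20, Beta, 1990, Echo), (2019, 20, Beta, 2000, Gamma), (2019, 20, Beta, 2012, Alpha), (2019, 20, Beta, 2021, Helix), (2019, 20, Beta, 2024, Alpha), (2021, 20, Helix, 1990, Echo), (2021, 20, Helix, 2000, Gamma), (2021, 20, Helix, 2012, Alpha), (2021, 20, Helix, 2019, Beta), (2021, 20, Helix, 2024, Alpha), (2024, 20, Alpha, 1990, Echo), (2024, 20, Alpha, 2000, Gamma), (2024, 20, Alpha, 2019, Beta), (2024, 20, Alpha, 2021, Helix)}
π[aid, year2]: project onto (aid, year2) (22 duplicate(s) eliminated) → {(16, 2013), (16, 2016), (20, 1990), (20, 2000), (20, 2012), (20, 2019), (20, 2021), (20, 2024)}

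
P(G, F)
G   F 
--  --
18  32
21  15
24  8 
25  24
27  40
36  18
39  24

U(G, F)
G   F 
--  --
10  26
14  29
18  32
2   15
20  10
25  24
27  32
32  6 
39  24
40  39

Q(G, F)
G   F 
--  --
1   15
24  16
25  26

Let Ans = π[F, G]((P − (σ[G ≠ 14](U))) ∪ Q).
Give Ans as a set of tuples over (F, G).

Filtering on G ≠ 14 leaves {(10, 26), (18, 32), (2, 15), (20, 10), (25, 24), (27, 32), (32, 6), (39, 24), (40, 39)}.
Taking the difference: {(21, 15), (24, 8), (27, 40), (36, 18)}
Taking the union: {(1, 15), (21, 15), (24, 16), (24, 8), (25, 26), (27, 40), (36, 18)}
π_{F, G} gives {(15, 1), (15, 21), (16, 24), (18, 36), (26, 25), (40, 27), (8, 24)}.

{(15, 1), (15, 21), (16, 24), (18, 36), (26, 25), (40, 27), (8, 24)}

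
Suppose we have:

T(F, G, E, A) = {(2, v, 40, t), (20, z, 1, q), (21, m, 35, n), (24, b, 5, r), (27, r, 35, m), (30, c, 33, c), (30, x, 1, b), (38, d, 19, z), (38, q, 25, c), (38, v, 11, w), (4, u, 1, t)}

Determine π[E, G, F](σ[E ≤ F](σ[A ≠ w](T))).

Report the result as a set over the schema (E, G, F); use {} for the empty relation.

σ[A ≠ w]: keep tuples satisfying A ≠ w → {(2, v, 40, t), (20, z, 1, q), (21, m, 35, n), (24, b, 5, r), (27, r, 35, m), (30, c, 33, c), (30, x, 1, b), (38, d, 19, z), (38, q, 25, c), (4, u, 1, t)}
σ[E ≤ F]: keep tuples satisfying E ≤ F → {(20, z, 1, q), (24, b, 5, r), (30, x, 1, b), (38, d, 19, z), (38, q, 25, c), (4, u, 1, t)}
π_{E, G, F} gives {(1, u, 4), (1, x, 30), (1, z, 20), (19, d, 38), (25, q, 38), (5, b, 24)}.

{(1, u, 4), (1, x, 30), (1, z, 20), (19, d, 38), (25, q, 38), (5, b, 24)}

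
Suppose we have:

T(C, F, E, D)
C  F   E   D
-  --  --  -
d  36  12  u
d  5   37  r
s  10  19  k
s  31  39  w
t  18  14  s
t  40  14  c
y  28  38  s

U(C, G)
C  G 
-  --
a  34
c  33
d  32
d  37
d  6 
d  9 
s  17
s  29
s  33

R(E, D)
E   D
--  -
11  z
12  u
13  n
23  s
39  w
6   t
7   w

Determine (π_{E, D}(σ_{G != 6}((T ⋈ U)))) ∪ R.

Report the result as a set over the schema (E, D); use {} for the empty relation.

Natural join on C: {(d, 36, 12, u, 32), (d, 36, 12, u, 37), (d, 36, 12, u, 6), (d, 36, 12, u, 9), (d, 5, 37, r, 32), (d, 5, 37, r, 37), (d, 5, 37, r, 6), (d, 5, 37, r, 9), (s, 10, 19, k, 17), (s, 10, 19, k, 29), (s, 10, 19, k, 33), (s, 31, 39, w, 17), (s, 31, 39, w, 29), (s, 31, 39, w, 33)}
Filtering on G != 6 leaves {(d, 36, 12, u, 32), (d, 36, 12, u, 37), (d, 36, 12, u, 9), (d, 5, 37, r, 32), (d, 5, 37, r, 37), (d, 5, 37, r, 9), (s, 10, 19, k, 17), (s, 10, 19, k, 29), (s, 10, 19, k, 33), (s, 31, 39, w, 17), (s, 31, 39, w, 29), (s, 31, 39, w, 33)}.
π[E, D]: project onto (E, D) (8 duplicate(s) eliminated) → {(12, u), (19, k), (37, r), (39, w)}
Union: {(12, u), (19, k), (37, r), (39, w)} with {(11, z), (12, u), (13, n), (23, s), (39, w), (6, t), (7, w)} → {(11, z), (12, u), (13, n), (19, k), (23, s), (37, r), (39, w), (6, t), (7, w)}

{(11, z), (12, u), (13, n), (19, k), (23, s), (37, r), (39, w), (6, t), (7, w)}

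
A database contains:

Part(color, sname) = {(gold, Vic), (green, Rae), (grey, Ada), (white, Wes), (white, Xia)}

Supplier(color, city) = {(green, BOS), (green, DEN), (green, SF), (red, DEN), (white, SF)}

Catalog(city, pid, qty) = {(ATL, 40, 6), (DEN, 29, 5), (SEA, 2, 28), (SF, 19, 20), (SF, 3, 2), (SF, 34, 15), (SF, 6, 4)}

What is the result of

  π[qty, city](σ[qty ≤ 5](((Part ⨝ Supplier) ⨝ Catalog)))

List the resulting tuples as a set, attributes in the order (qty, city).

{(2, SF), (4, SF), (5, DEN)}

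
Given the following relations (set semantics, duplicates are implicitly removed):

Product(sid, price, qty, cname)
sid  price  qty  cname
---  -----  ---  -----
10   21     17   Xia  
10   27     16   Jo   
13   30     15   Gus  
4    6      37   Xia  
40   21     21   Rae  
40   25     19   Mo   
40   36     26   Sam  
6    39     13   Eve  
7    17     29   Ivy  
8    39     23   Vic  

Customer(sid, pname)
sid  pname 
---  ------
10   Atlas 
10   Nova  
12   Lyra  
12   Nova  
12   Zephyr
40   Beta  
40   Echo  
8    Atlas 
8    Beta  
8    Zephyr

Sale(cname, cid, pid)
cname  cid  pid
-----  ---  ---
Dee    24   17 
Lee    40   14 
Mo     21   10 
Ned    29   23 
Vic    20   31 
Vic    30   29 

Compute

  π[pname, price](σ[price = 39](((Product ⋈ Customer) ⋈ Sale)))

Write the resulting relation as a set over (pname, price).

Product ⋈ Customer (natural join on sid): {(10, 21, 17, Xia, Atlas), (10, 21, 17, Xia, Nova), (10, 27, 16, Jo, Atlas), (10, 27, 16, Jo, Nova), (40, 21, 21, Rae, Beta), (40, 21, 21, Rae, Echo), (40, 25, 19, Mo, Beta), (40, 25, 19, Mo, Echo), (40, 36, 26, Sam, Beta), (40, 36, 26, Sam, Echo), (8, 39, 23, Vic, Atlas), (8, 39, 23, Vic, Beta), (8, 39, 23, Vic, Zephyr)}
(Product ⋈ Customer) ⋈ Sale (natural join on cname): {(40, 25, 19, Mo, Beta, 21, 10), (40, 25, 19, Mo, Echo, 21, 10), (8, 39, 23, Vic, Atlas, 20, 31), (8, 39, 23, Vic, Atlas, 30, 29), (8, 39, 23, Vic, Beta, 20, 31), (8, 39, 23, Vic, Beta, 30, 29), (8, 39, 23, Vic, Zephyr, 20, 31), (8, 39, 23, Vic, Zephyr, 30, 29)}
σ[price = 39]: keep tuples satisfying price = 39 → {(8, 39, 23, Vic, Atlas, 20, 31), (8, 39, 23, Vic, Atlas, 30, 29), (8, 39, 23, Vic, Beta, 20, 31), (8, 39, 23, Vic, Beta, 30, 29), (8, 39, 23, Vic, Zephyr, 20, 31), (8, 39, 23, Vic, Zephyr, 30, 29)}
π[pname, price]: project onto (pname, price) (3 duplicate(s) eliminated) → {(Atlas, 39), (Beta, 39), (Zephyr, 39)}

{(Atlas, 39), (Beta, 39), (Zephyr, 39)}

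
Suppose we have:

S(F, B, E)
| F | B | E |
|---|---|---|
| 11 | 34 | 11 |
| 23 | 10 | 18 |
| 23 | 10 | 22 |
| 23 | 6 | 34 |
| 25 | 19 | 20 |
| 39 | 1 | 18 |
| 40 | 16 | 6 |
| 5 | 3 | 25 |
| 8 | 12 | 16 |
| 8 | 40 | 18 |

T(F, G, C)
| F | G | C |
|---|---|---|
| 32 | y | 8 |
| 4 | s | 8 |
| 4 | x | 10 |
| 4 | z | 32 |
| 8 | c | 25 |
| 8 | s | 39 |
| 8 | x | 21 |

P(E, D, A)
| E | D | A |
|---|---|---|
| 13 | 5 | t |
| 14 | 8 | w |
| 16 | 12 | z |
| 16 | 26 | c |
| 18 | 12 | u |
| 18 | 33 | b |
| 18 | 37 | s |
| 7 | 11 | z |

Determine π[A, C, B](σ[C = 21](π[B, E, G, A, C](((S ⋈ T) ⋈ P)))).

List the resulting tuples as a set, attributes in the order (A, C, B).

Natural join on F: {(8, 12, 16, c, 25), (8, 12, 16, s, 39), (8, 12, 16, x, 21), (8, 40, 18, c, 25), (8, 40, 18, s, 39), (8, 40, 18, x, 21)}
Natural join on E: {(8, 12, 16, c, 25, 12, z), (8, 12, 16, c, 25, 26, c), (8, 12, 16, s, 39, 12, z), (8, 12, 16, s, 39, 26, c), (8, 12, 16, x, 21, 12, z), (8, 12, 16, x, 21, 26, c), (8, 40, 18, c, 25, 12, u), (8, 40, 18, c, 25, 33, b), (8, 40, 18, c, 25, 37, s), (8, 40, 18, s, 39, 12, u), (8, 40, 18, s, 39, 33, b), (8, 40, 18, s, 39, 37, s), (8, 40, 18, x, 21, 12, u), (8, 40, 18, x, 21, 33, b), (8, 40, 18, x, 21, 37, s)}
Keep only column(s) B, E, G, A, C: {(12, 16, c, c, 25), (12, 16, c, z, 25), (12, 16, s, c, 39), (12, 16, s, z, 39), (12, 16, x, c, 21), (12, 16, x, z, 21), (40, 18, c, b, 25), (40, 18, c, s, 25), (40, 18, c, u, 25), (40, 18, s, b, 39), (40, 18, s, s, 39), (40, 18, s, u, 39), (40, 18, x, b, 21), (40, 18, x, s, 21), (40, 18, x, u, 21)}
σ[C = 21]: keep tuples satisfying C = 21 → {(12, 16, x, c, 21), (12, 16, x, z, 21), (40, 18, x, b, 21), (40, 18, x, s, 21), (40, 18, x, u, 21)}
Keep only column(s) A, C, B: {(b, 21, 40), (c, 21, 12), (s, 21, 40), (u, 21, 40), (z, 21, 12)}

{(b, 21, 40), (c, 21, 12), (s, 21, 40), (u, 21, 40), (z, 21, 12)}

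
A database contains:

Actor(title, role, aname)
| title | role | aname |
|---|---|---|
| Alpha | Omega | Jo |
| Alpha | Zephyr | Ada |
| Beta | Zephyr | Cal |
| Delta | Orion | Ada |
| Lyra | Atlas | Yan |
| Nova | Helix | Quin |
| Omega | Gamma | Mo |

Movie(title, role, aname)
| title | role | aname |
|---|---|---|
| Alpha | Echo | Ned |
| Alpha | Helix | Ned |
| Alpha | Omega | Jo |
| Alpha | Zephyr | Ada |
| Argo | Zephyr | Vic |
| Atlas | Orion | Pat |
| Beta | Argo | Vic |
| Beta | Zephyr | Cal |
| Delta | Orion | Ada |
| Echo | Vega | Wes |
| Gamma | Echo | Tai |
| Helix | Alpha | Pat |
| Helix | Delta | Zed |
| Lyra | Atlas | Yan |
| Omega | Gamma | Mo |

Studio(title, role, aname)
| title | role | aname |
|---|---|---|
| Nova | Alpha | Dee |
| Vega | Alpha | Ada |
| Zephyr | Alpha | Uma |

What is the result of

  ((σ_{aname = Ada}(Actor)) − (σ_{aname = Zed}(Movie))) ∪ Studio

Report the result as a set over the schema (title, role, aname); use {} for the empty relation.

σ[aname = Ada]: keep tuples satisfying aname = Ada → {(Alpha, Zephyr, Ada), (Delta, Orion, Ada)}
σ[aname = Zed]: keep tuples satisfying aname = Zed → {(Helix, Delta, Zed)}
Difference: {(Alpha, Zephyr, Ada), (Delta, Orion, Ada)} with {(Helix, Delta, Zed)} → {(Alpha, Zephyr, Ada), (Delta, Orion, Ada)}
Union: {(Alpha, Zephyr, Ada), (Delta, Orion, Ada)} with {(Nova, Alpha, Dee), (Vega, Alpha, Ada), (Zephyr, Alpha, Uma)} → {(Alpha, Zephyr, Ada), (Delta, Orion, Ada), (Nova, Alpha, Dee), (Vega, Alpha, Ada), (Zephyr, Alpha, Uma)}

{(Alpha, Zephyr, Ada), (Delta, Orion, Ada), (Nova, Alpha, Dee), (Vega, Alpha, Ada), (Zephyr, Alpha, Uma)}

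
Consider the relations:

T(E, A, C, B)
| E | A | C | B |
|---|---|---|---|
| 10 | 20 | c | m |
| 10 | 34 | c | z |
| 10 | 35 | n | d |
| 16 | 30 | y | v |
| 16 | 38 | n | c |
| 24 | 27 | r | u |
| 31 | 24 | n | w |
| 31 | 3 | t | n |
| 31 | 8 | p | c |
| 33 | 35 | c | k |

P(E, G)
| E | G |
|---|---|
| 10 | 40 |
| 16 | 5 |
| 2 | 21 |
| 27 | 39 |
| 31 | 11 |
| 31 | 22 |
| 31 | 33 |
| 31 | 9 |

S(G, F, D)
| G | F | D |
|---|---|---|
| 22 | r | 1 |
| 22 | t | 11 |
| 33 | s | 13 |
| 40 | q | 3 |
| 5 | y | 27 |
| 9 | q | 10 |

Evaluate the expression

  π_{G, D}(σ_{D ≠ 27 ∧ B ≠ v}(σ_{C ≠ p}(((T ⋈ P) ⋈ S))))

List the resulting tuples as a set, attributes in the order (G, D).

Joining T and P on E yields {(10, 20, c, m, 40), (10, 34, c, z, 40), (10, 35, n, d, 40), (16, 30, y, v, 5), (16, 38, n, c, 5), (31, 24, n, w, 11), (31, 24, n, w, 22), (31, 24, n, w, 33), (31, 24, n, w, 9), (31, 3, t, n, 11), (31, 3, t, n, 22), (31, 3, t, n, 33), (31, 3, t, n, 9), (31, 8, p, c, 11), (31, 8, p, c, 22), (31, 8, p, c, 33), (31, 8, p, c, 9)}.
Joining (T ⋈ P) and S on G yields {(10, 20, c, m, 40, q, 3), (10, 34, c, z, 40, q, 3), (10, 35, n, d, 40, q, 3), (16, 30, y, v, 5, y, 27), (16, 38, n, c, 5, y, 27), (31, 24, n, w, 22, r, 1), (31, 24, n, w, 22, t, 11), (31, 24, n, w, 33, s, 13), (31, 24, n, w, 9, q, 10), (31, 3, t, n, 22, r, 1), (31, 3, t, n, 22, t, 11), (31, 3, t, n, 33, s, 13), (31, 3, t, n, 9, q, 10), (31, 8, p, c, 22, r, 1), (31, 8, p, c, 22, t, 11), (31, 8, p, c, 33, s, 13), (31, 8, p, c, 9, q, 10)}.
Filtering on C ≠ p leaves {(10, 20, c, m, 40, q, 3), (10, 34, c, z, 40, q, 3), (10, 35, n, d, 40, q, 3), (16, 30, y, v, 5, y, 27), (16, 38, n, c, 5, y, 27), (31, 24, n, w, 22, r, 1), (31, 24, n, w, 22, t, 11), (31, 24, n, w, 33, s, 13), (31, 24, n, w, 9, q, 10), (31, 3, t, n, 22, r, 1), (31, 3, t, n, 22, t, 11), (31, 3, t, n, 33, s, 13), (31, 3, t, n, 9, q, 10)}.
Filtering on D ≠ 27 ∧ B ≠ v leaves {(10, 20, c, m, 40, q, 3), (10, 34, c, z, 40, q, 3), (10, 35, n, d, 40, q, 3), (31, 24, n, w, 22, r, 1), (31, 24, n, w, 22, t, 11), (31, 24, n, w, 33, s, 13), (31, 24, n, w, 9, q, 10), (31, 3, t, n, 22, r, 1), (31, 3, t, n, 22, t, 11), (31, 3, t, n, 33, s, 13), (31, 3, t, n, 9, q, 10)}.
Keep only column(s) G, D (6 duplicate(s) eliminated): {(22, 1), (22, 11), (33, 13), (40, 3), (9, 10)}

{(22, 1), (22, 11), (33, 13), (40, 3), (9, 10)}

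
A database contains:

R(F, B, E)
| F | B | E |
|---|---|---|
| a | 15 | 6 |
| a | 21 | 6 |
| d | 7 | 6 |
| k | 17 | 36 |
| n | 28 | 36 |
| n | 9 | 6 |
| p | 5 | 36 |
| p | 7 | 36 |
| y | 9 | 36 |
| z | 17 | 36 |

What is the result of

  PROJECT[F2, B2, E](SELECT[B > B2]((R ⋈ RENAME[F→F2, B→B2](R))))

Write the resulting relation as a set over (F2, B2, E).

ρ[F→F2, B→B2]: schema becomes (F2, B2, E); tuples unchanged.
Joining R and RENAME[F→F2, B→B2](R) on E yields {(a, 15, 6, a, 15), (a, 15, 6, a, 21), (a, 15, 6, d, 7), (a, 15, 6, n, 9), (a, 21, 6, a, 15), (a, 21, 6, a, 21), (a, 21, 6, d, 7), (a, 21, 6, n, 9), (d, 7, 6, a, 15), (d, 7, 6, a, 21), (d, 7, 6, d, 7), (d, 7, 6, n, 9), (k, 17, 36, k, 17), (k, 17, 36, n, 28), (k, 17, 36, p, 5), (k, 17, 36, p, 7), (k, 17, 36, y, 9), (k, 17, 36, z, 17), (n, 28, 36, k, 17), (n, 28, 36, n, 28), (n, 28, 36, p, 5), (n, 28, 36, p, 7), (n, 28, 36, y, 9), (n, 28, 36, z, 17), (n, 9, 6, a, 15), (n, 9, 6, a, 21), (n, 9, 6, d, 7), (n, 9, 6, n, 9), (p, 5, 36, k, 17), (p, 5, 36, n, 28), (p, 5, 36, p, 5), (p, 5, 36, p, 7), (p, 5, 36, y, 9), (p, 5, 36, z, 17), (p, 7, 36, k, 17), (p, 7, 36, n, 28), (p, 7, 36, p, 5), (p, 7, 36, p, 7), (p, 7, 36, y, 9), (p, 7, 36, z, 17), (y, 9, 36, k, 17), (y, 9, 36, n, 28), (y, 9, 36, p, 5), (y, 9, 36, p, 7), (y, 9, 36, y, 9), (y, 9, 36, z, 17), (z, 17, 36, k, 17), (z, 17, 36, n, 28), (z, 17, 36, p, 5), (z, 17, 36, p, 7), (z, 17, 36, y, 9), (z, 17, 36, z, 17)}.
Apply σ_{B > B2}; surviving tuples: {(a, 15, 6, d, 7), (a, 15, 6, n, 9), (a, 21, 6, a, 15), (a, 21, 6, d, 7), (a, 21, 6, n, 9), (k, 17, 36, p, 5), (k, 17, 36, p, 7), (k, 17, 36, y, 9), (n, 28, 36, k, 17), (n, 28, 36, p, 5), (n, 28, 36, p, 7), (n, 28, 36, y, 9), (n, 28, 36, z, 17), (n, 9, 6, d, 7), (p, 7, 36, p, 5), (y, 9, 36, p, 5), (y, 9, 36, p, 7), (z, 17, 36, p, 5), (z, 17, 36, p, 7), (z, 17, 36, y, 9)}
π_{F2, B2, E} gives {(a, 15, 6), (d, 7, 6), (k, 17, 36), (n, 9, 6), (p, 5, 36), (p, 7, 36), (y, 9, 36), (z, 17, 36)} (12 duplicate(s) eliminated).

{(a, 15, 6), (d, 7, 6), (k, 17, 36), (n, 9, 6), (p, 5, 36), (p, 7, 36), (y, 9, 36), (z, 17, 36)}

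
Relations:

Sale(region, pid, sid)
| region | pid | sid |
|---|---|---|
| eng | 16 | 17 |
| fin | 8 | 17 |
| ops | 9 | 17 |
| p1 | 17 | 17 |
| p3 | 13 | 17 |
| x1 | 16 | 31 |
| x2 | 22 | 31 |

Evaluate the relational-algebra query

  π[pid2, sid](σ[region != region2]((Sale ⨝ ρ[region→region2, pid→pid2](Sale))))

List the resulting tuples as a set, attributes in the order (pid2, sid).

{(13, 17), (16, 17), (16, 31), (17, 17), (22, 31), (8, 17), (9, 17)}

ρ[region→region2, pid→pid2]: schema becomes (region2, pid2, sid); tuples unchanged.
Joining Sale and ρ[region→region2, pid→pid2](Sale) on sid yields {(eng, 16, 17, eng, 16), (eng, 16, 17, fin, 8), (eng, 16, 17, ops, 9), (eng, 16, 17, p1, 17), (eng, 16, 17, p3, 13), (fin, 8, 17, eng, 16), (fin, 8, 17, fin, 8), (fin, 8, 17, ops, 9), (fin, 8, 17, p1, 17), (fin, 8, 17, p3, 13), (ops, 9, 17, eng, 16), (ops, 9, 17, fin, 8), (ops, 9, 17, ops, 9), (ops, 9, 17, p1, 17), (ops, 9, 17, p3, 13), (p1, 17, 17, eng, 16), (p1, 17, 17, fin, 8), (p1, 17, 17, ops, 9), (p1, 17, 17, p1, 17), (p1, 17, 17, p3, 13), (p3, 13, 17, eng, 16), (p3, 13, 17, fin, 8), (p3, 13, 17, ops, 9), (p3, 13, 17, p1, 17), (p3, 13, 17, p3, 13), (x1, 16, 31, x1, 16), (x1, 16, 31, x2, 22), (x2, 22, 31, x1, 16), (x2, 22, 31, x2, 22)}.
Apply σ_{region != region2}; surviving tuples: {(eng, 16, 17, fin, 8), (eng, 16, 17, ops, 9), (eng, 16, 17, p1, 17), (eng, 16, 17, p3, 13), (fin, 8, 17, eng, 16), (fin, 8, 17, ops, 9), (fin, 8, 17, p1, 17), (fin, 8, 17, p3, 13), (ops, 9, 17, eng, 16), (ops, 9, 17, fin, 8), (ops, 9, 17, p1, 17), (ops, 9, 17, p3, 13), (p1, 17, 17, eng, 16), (p1, 17, 17, fin, 8), (p1, 17, 17, ops, 9), (p1, 17, 17, p3, 13), (p3, 13, 17, eng, 16), (p3, 13, 17, fin, 8), (p3, 13, 17, ops, 9), (p3, 13, 17, p1, 17), (x1, 16, 31, x2, 22), (x2, 22, 31, x1, 16)}
Projecting to pid2, sid (15 duplicate(s) eliminated): {(13, 17), (16, 17), (16, 31), (17, 17), (22, 31), (8, 17), (9, 17)}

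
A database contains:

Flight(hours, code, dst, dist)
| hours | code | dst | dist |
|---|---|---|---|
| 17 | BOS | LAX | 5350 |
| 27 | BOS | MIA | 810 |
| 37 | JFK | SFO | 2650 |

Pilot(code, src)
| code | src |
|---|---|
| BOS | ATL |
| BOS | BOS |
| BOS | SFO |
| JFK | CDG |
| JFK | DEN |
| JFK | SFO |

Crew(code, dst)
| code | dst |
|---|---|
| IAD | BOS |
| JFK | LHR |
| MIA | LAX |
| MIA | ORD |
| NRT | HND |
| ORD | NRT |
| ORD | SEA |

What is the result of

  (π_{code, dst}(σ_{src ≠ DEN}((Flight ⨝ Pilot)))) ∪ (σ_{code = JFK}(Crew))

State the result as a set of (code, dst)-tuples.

Flight ⋈ Pilot (natural join on code): {(17, BOS, LAX, 5350, ATL), (17, BOS, LAX, 5350, BOS), (17, BOS, LAX, 5350, SFO), (27, BOS, MIA, 810, ATL), (27, BOS, MIA, 810, BOS), (27, BOS, MIA, 810, SFO), (37, JFK, SFO, 2650, CDG), (37, JFK, SFO, 2650, DEN), (37, JFK, SFO, 2650, SFO)}
Apply σ_{src ≠ DEN}; surviving tuples: {(17, BOS, LAX, 5350, ATL), (17, BOS, LAX, 5350, BOS), (17, BOS, LAX, 5350, SFO), (27, BOS, MIA, 810, ATL), (27, BOS, MIA, 810, BOS), (27, BOS, MIA, 810, SFO), (37, JFK, SFO, 2650, CDG), (37, JFK, SFO, 2650, SFO)}
π[code, dst]: project onto (code, dst) (5 duplicate(s) eliminated) → {(BOS, LAX), (BOS, MIA), (JFK, SFO)}
Apply σ_{code = JFK}; surviving tuples: {(JFK, LHR)}
Union: {(BOS, LAX), (BOS, MIA), (JFK, SFO)} with {(JFK, LHR)} → {(BOS, LAX), (BOS, MIA), (JFK, LHR), (JFK, SFO)}

{(BOS, LAX), (BOS, MIA), (JFK, LHR), (JFK, SFO)}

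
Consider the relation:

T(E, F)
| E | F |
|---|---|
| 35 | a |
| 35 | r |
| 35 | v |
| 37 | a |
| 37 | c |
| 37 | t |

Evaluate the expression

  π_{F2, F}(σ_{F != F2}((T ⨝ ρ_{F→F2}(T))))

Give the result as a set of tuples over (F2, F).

ρ[F→F2]: schema becomes (E, F2); tuples unchanged.
Joining T and ρ_{F→F2}(T) on E yields {(35, a, a), (35, a, r), (35, a, v), (35, r, a), (35, r, r), (35, r, v), (35, v, a), (35, v, r), (35, v, v), (37, a, a), (37, a, c), (37, a, t), (37, c, a), (37, c, c), (37, c, t), (37, t, a), (37, t, c), (37, t, t)}.
σ[F != F2]: keep tuples satisfying F != F2 → {(35, a, r), (35, a, v), (35, r, a), (35, r, v), (35, v, a), (35, v, r), (37, a, c), (37, a, t), (37, c, a), (37, c, t), (37, t, a), (37, t, c)}
π[F2, F]: project onto (F2, F) → {(a, c), (a, r), (a, t), (a, v), (c, a), (c, t), (r, a), (r, v), (t, a), (t, c), (v, a), (v, r)}

{(a, c), (a, r), (a, t), (a, v), (c, a), (c, t), (r, a), (r, v), (t, a), (t, c), (v, a), (v, r)}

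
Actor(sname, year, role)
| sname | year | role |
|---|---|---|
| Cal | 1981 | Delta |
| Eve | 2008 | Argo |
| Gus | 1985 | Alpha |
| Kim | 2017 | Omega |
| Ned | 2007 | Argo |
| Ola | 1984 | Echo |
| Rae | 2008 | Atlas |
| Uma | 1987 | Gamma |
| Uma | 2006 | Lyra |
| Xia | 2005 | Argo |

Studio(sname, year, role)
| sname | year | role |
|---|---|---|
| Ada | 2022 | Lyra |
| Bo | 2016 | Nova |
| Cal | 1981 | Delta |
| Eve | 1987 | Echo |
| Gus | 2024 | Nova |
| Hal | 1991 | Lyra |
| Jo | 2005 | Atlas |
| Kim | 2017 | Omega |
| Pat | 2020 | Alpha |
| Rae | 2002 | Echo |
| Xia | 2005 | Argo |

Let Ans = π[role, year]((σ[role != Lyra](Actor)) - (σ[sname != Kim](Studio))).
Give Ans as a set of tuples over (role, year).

{(Alpha, 1985), (Argo, 2007), (Argo, 2008), (Atlas, 2008), (Echo, 1984), (Gamma, 1987), (Omega, 2017)}

σ[role != Lyra]: keep tuples satisfying role != Lyra → {(Cal, 1981, Delta), (Eve, 2008, Argo), (Gus, 1985, Alpha), (Kim, 2017, Omega), (Ned, 2007, Argo), (Ola, 1984, Echo), (Rae, 2008, Atlas), (Uma, 1987, Gamma), (Xia, 2005, Argo)}
σ[sname != Kim]: keep tuples satisfying sname != Kim → {(Ada, 2022, Lyra), (Bo, 2016, Nova), (Cal, 1981, Delta), (Eve, 1987, Echo), (Gus, 2024, Nova), (Hal, 1991, Lyra), (Jo, 2005, Atlas), (Pat, 2020, Alpha), (Rae, 2002, Echo), (Xia, 2005, Argo)}
Set difference of the two operands is {(Eve, 2008, Argo), (Gus, 1985, Alpha), (Kim, 2017, Omega), (Ned, 2007, Argo), (Ola, 1984, Echo), (Rae, 2008, Atlas), (Uma, 1987, Gamma)}.
π_{role, year} gives {(Alpha, 1985), (Argo, 2007), (Argo, 2008), (Atlas, 2008), (Echo, 1984), (Gamma, 1987), (Omega, 2017)}.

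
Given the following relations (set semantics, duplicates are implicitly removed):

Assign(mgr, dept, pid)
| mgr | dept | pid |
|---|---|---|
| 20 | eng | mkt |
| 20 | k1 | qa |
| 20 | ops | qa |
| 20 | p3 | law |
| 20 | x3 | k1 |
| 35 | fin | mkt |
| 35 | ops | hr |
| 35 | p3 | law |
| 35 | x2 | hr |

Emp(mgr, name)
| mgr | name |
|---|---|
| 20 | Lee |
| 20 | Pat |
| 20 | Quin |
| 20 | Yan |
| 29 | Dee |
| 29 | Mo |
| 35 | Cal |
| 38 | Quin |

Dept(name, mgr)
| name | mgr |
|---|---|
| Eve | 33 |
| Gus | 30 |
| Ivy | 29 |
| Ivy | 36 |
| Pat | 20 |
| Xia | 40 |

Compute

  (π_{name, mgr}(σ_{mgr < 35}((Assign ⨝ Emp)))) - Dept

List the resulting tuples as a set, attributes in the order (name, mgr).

{(Lee, 20), (Quin, 20), (Yan, 20)}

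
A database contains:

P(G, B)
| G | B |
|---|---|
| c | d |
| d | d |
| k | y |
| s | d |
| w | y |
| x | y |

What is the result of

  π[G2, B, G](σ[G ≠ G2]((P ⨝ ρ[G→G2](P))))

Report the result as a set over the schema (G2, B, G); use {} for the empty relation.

{(c, d, d), (c, d, s), (d, d, c), (d, d, s), (k, y, w), (k, y, x), (s, d, c), (s, d, d), (w, y, k), (w, y, x), (x, y, k), (x, y, w)}

ρ[G→G2]: schema becomes (G2, B); tuples unchanged.
Natural join on B: {(c, d, c), (c, d, d), (c, d, s), (d, d, c), (d, d, d), (d, d, s), (k, y, k), (k, y, w), (k, y, x), (s, d, c), (s, d, d), (s, d, s), (w, y, k), (w, y, w), (w, y, x), (x, y, k), (x, y, w), (x, y, x)}
Apply σ_{G ≠ G2}; surviving tuples: {(c, d, d), (c, d, s), (d, d, c), (d, d, s), (k, y, w), (k, y, x), (s, d, c), (s, d, d), (w, y, k), (w, y, x), (x, y, k), (x, y, w)}
π[G2, B, G]: project onto (G2, B, G) → {(c, d, d), (c, d, s), (d, d, c), (d, d, s), (k, y, w), (k, y, x), (s, d, c), (s, d, d), (w, y, k), (w, y, x), (x, y, k), (x, y, w)}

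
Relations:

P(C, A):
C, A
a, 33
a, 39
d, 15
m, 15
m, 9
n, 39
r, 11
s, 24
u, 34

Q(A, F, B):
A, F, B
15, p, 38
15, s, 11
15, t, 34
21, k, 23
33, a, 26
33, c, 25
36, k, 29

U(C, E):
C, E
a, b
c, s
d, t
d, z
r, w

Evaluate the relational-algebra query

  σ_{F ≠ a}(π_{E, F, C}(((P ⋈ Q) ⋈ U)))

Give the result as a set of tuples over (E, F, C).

{(b, c, a), (t, p, d), (t, s, d), (t, t, d), (z, p, d), (z, s, d), (z, t, d)}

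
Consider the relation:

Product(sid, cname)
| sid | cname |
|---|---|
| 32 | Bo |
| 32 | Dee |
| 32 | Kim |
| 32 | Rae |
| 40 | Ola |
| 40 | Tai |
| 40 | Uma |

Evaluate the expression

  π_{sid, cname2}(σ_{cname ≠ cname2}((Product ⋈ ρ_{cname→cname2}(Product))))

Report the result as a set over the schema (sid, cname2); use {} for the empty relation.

ρ[cname→cname2]: schema becomes (sid, cname2); tuples unchanged.
Product ⋈ ρ_{cname→cname2}(Product) (natural join on sid): {(32, Bo, Bo), (32, Bo, Dee), (32, Bo, Kim), (32, Bo, Rae), (32, Dee, Bo), (32, Dee, Dee), (32, Dee, Kim), (32, Dee, Rae), (32, Kim, Bo), (32, Kim, Dee), (32, Kim, Kim), (32, Kim, Rae), (32, Rae, Bo), (32, Rae, Dee), (32, Rae, Kim), (32, Rae, Rae), (40, Ola, Ola), (40, Ola, Tai), (40, Ola, Uma), (40, Tai, Ola), (40, Tai, Tai), (40, Tai, Uma), (40, Uma, Ola), (40, Uma, Tai), (40, Uma, Uma)}
σ[cname ≠ cname2]: keep tuples satisfying cname ≠ cname2 → {(32, Bo, Dee), (32, Bo, Kim), (32, Bo, Rae), (32, Dee, Bo), (32, Dee, Kim), (32, Dee, Rae), (32, Kim, Bo), (32, Kim, Dee), (32, Kim, Rae), (32, Rae, Bo), (32, Rae, Dee), (32, Rae, Kim), (40, Ola, Tai), (40, Ola, Uma), (40, Tai, Ola), (40, Tai, Uma), (40, Uma, Ola), (40, Uma, Tai)}
Keep only column(s) sid, cname2 (11 duplicate(s) eliminated): {(32, Bo), (32, Dee), (32, Kim), (32, Rae), (40, Ola), (40, Tai), (40, Uma)}

{(32, Bo), (32, Dee), (32, Kim), (32, Rae), (40, Ola), (40, Tai), (40, Uma)}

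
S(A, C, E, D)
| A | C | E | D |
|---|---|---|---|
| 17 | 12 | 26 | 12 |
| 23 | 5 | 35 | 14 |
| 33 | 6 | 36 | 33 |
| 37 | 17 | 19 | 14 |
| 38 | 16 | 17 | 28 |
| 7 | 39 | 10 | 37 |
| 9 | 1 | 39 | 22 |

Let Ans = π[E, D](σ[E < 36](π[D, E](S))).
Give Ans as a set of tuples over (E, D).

{(10, 37), (17, 28), (19, 14), (26, 12), (35, 14)}

Projecting to D, E: {(12, 26), (14, 19), (14, 35), (22, 39), (28, 17), (33, 36), (37, 10)}
Apply σ_{E < 36}; surviving tuples: {(12, 26), (14, 19), (14, 35), (28, 17), (37, 10)}
Projecting to E, D: {(10, 37), (17, 28), (19, 14), (26, 12), (35, 14)}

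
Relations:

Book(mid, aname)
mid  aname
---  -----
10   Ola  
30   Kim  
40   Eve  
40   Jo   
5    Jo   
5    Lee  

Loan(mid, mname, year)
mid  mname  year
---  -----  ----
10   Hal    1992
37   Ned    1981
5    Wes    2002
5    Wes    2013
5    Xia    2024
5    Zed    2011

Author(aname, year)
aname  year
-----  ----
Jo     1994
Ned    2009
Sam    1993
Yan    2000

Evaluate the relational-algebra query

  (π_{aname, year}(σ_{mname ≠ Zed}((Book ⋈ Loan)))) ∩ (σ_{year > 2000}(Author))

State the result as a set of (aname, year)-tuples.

{}

Natural join on mid: {(10, Ola, Hal, 1992), (5, Jo, Wes, 2002), (5, Jo, Wes, 2013), (5, Jo, Xia, 2024), (5, Jo, Zed, 2011), (5, Lee, Wes, 2002), (5, Lee, Wes, 2013), (5, Lee, Xia, 2024), (5, Lee, Zed, 2011)}
σ[mname ≠ Zed]: keep tuples satisfying mname ≠ Zed → {(10, Ola, Hal, 1992), (5, Jo, Wes, 2002), (5, Jo, Wes, 2013), (5, Jo, Xia, 2024), (5, Lee, Wes, 2002), (5, Lee, Wes, 2013), (5, Lee, Xia, 2024)}
Projecting to aname, year: {(Jo, 2002), (Jo, 2013), (Jo, 2024), (Lee, 2002), (Lee, 2013), (Lee, 2024), (Ola, 1992)}
σ[year > 2000]: keep tuples satisfying year > 2000 → {(Ned, 2009)}
Set intersection of the two operands is {}.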